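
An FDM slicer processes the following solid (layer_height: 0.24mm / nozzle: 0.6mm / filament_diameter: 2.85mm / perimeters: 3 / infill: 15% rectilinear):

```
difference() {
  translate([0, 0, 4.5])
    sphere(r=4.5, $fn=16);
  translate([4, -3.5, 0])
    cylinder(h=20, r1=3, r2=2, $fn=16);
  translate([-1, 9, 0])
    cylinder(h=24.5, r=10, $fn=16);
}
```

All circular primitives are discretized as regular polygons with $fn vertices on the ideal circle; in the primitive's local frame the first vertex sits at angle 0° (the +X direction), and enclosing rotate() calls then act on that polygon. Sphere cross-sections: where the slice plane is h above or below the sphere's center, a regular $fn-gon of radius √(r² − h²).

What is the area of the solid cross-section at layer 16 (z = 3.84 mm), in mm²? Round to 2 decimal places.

At z = 3.84 mm: the r=4.5 sphere slices to a regular 16-gon of circumradius 4.451 (√(r²−h²) with h=0.66 from center) (area = (16/2)·4.451²·sin(360°/16) = 60.66 mm²); the cone at (4, -3.5) (r1=3→r2=2) has section circumradius 2.808 here — a regular 16-gon (area = (16/2)·2.808²·sin(360°/16) = 24.14 mm²); the r=10 cylinder at (-1, 9) gives a regular 16-gon of circumradius 10 (constant along its height) (area = (16/2)·10.000²·sin(360°/16) = 306.15 mm²); After the difference (first − rest): starting from the r=4.5 sphere (60.66 mm²), the cone at (4, -3.5) partially overlaps it — only the 5.88 mm² overlap (of its 24.14 mm²) is removed, clipping the outline; the r=10 cylinder at (-1, 9) partially overlaps it — only the 34.53 mm² overlap (of its 306.15 mm²) is removed, clipping the outline — area = 20.25 mm². Overall, the cross-section is a single solid region. Net area = 20.25 mm².

20.25 mm²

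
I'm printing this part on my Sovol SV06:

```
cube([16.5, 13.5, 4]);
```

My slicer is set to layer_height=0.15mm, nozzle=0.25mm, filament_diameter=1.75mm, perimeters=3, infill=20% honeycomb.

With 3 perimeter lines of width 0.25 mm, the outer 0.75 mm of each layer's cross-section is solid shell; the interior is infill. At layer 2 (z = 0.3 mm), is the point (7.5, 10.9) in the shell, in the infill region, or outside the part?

At z = 0.3 mm: the 16.5×13.5 cube contributes its full rectangle. Overall, the cross-section is a single solid region. The nearest boundary edge runs (16.50, 13.50)→(0.00, 13.50); distance from the point to it = 2.60 mm. The point is inside the cross-section and 2.60 mm from the nearest boundary — more than the 0.75 mm shell width (3 × 0.25), so it's in the infill interior.

infill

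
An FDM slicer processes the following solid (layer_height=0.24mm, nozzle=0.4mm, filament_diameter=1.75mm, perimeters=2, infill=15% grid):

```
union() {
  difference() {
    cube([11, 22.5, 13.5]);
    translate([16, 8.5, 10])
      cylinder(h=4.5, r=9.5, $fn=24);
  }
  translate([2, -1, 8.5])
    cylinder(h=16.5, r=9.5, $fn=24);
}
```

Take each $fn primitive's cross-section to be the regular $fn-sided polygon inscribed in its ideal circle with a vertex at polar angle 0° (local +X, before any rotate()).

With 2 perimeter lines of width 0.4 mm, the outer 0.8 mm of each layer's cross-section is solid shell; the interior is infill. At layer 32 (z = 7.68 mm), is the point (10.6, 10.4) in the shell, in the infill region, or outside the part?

At z = 7.68 mm: the cube (footprint 11×22.5) is included at this height; the cylinder at (16, 8.5) is absent (z outside [10, 14.5]); After the difference (first − rest): none of the subtracted shapes is present at this height, so the 11×22.5 cube is unchanged — 1 connected region; the cylinder at (2, -1) does not reach this height (z outside [8.5, 25]); Taking the union: only the result so far is present, so the union is just that shape — 1 connected region. Overall, the cross-section is a single solid region. The nearest boundary edge runs (11.00, 0.00)→(11.00, 22.50); distance from the point to it = 0.40 mm. The point is inside the cross-section, 0.40 mm from the nearest boundary — within the 0.8 mm shell band (2 × 0.4).

shell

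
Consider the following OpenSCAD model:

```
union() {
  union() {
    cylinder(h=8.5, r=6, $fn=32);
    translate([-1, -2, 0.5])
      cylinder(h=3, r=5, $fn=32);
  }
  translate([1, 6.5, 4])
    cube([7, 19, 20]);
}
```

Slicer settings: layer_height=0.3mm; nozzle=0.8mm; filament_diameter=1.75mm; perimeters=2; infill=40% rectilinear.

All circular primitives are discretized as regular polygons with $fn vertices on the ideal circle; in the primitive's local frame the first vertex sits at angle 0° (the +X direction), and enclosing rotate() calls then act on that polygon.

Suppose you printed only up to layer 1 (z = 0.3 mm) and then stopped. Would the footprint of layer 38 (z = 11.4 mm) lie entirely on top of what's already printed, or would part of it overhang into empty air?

Compare the two slices. At z = 0.3: the r=6 cylinder contributes a regular 32-gon of circumradius 6 (area = (32/2)·6.000²·sin(360°/32) = 112.37 mm²); the cylinder at (-1, -2) is absent (z outside [0.5, 3.5]); Taking the union: only the r=6 cylinder is present, so the union is just that shape — area = 112.37 mm²; the cube at (1, 6.5) is not intersected at this z (z outside [4, 24]); Combining (union): only the result so far is present, so the union is just that shape — area = 112.37 mm². At z = 11.4: the cylinder does not reach this height (z outside [0, 8.5]); the cylinder at (-1, -2) is absent (z outside [0.5, 3.5]); Taking the union: nothing is present at this height; the 7×19 cube at (1, 6.5) contributes its full rectangle (area 133.00 mm²); Merging all regions: only the 7×19 cube at (1, 6.5) is present, so the union is just that shape — area = 133.00 mm². Checking containment: at z = 11.4 the cross-section extends beyond the z = 0.3 cross-section by about 133.00 mm².

part overhangs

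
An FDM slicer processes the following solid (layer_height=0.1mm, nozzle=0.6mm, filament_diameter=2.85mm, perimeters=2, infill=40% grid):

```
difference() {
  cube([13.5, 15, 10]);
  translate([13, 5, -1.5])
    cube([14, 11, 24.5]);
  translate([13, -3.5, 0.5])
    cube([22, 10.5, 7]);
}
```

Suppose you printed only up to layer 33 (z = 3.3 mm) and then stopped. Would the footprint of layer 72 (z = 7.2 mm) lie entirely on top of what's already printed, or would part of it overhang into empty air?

entirely on top

Compare the two slices. At z = 3.3: the 13.5×15 cube contributes its full rectangle (area 202.50 mm²); the 14×11 cube at (13, 5) contributes its full rectangle (area 154.00 mm²); the cube at (13, -3.5) is present — its section is the full 22×10.5 rectangle (area 231.00 mm²); Taking the first minus the rest: starting from the 13.5×15 cube (202.50 mm²), the 14×11 cube at (13, 5) partially overlaps it — only the 5.00 mm² overlap (of its 154.00 mm²) is removed, clipping the outline; the 22×10.5 cube at (13, -3.5) partially overlaps it — only the 2.50 mm² overlap (of its 231.00 mm²) is removed, clipping the outline — area = 195.00 mm². At z = 7.2: the cube is present — its section is the full 13.5×15 rectangle (area 202.50 mm²); the cube at (13, 5) is present — its section is the full 14×11 rectangle (area 154.00 mm²); the 22×10.5 cube at (13, -3.5) contributes its full rectangle (area 231.00 mm²); After the difference (first − rest): starting from the 13.5×15 cube (202.50 mm²), the 14×11 cube at (13, 5) partially overlaps it — only the 5.00 mm² overlap (of its 154.00 mm²) is removed, clipping the outline; the 22×10.5 cube at (13, -3.5) partially overlaps it — only the 2.50 mm² overlap (of its 231.00 mm²) is removed, clipping the outline — area = 195.00 mm². Checking containment: the cross-section at z = 7.2 is a subset of the cross-section at z = 3.3.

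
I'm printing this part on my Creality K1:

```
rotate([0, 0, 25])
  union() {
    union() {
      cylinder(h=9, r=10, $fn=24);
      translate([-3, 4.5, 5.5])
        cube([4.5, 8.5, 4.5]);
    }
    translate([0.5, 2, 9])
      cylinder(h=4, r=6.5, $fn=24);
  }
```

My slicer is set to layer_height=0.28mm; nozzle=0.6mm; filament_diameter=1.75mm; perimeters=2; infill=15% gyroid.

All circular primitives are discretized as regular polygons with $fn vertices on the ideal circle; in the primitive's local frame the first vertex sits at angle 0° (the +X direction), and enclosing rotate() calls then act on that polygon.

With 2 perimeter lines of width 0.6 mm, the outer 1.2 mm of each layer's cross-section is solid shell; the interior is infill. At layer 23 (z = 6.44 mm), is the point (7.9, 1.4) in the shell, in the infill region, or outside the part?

infill

At z = 6.44 mm: the r=10 cylinder gives a regular 24-gon of circumradius 10 (constant along its height); the cube at (-3, 4.5) is present — its section is the full 4.5×8.5 rectangle; Merging all regions: the regions partially overlap (shared area 23.99 mm²), so overlapping operands fuse into one piece — 1 connected region; the cylinder at (0.5, 2) is not intersected at this z (z outside [9, 13]); Taking the union: only the result so far is present, so the union is just that shape — 1 connected region; (whole slice rotated 25° about Z — lengths, areas and connectivity unchanged). Overall, the cross-section is a single solid region. Undo the 25° rotation: the query point maps to (7.751, -2.070) in the un-rotated model frame. The nearest boundary edge runs (10.00, 0.00)→(9.66, -2.59); distance from the point to it = 1.96 mm. The point is inside the cross-section and 1.96 mm from the nearest boundary — more than the 1.2 mm shell width (2 × 0.6), so it's in the infill interior.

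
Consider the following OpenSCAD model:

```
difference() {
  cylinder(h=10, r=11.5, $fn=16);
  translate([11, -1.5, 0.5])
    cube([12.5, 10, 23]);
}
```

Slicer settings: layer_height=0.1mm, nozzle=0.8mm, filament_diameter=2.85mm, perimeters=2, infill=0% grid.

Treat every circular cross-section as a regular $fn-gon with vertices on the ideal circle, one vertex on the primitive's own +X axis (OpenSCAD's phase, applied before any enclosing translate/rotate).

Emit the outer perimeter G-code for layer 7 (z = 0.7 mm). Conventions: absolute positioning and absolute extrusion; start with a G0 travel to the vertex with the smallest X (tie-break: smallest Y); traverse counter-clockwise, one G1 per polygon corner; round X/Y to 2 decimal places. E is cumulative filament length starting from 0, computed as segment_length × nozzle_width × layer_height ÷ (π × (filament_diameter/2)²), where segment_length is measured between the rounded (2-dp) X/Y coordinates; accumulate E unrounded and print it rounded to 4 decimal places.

G0 X-11.50 Y0.00 Z0.70
G1 X-10.62 Y-4.40 E0.0563
G1 X-8.13 Y-8.13 E0.1125
G1 X-4.40 Y-10.62 E0.1688
G1 X0.00 Y-11.50 E0.2250
G1 X4.40 Y-10.62 E0.2813
G1 X8.13 Y-8.13 E0.3375
G1 X10.62 Y-4.40 E0.3938
G1 X11.20 Y-1.50 E0.4309
G1 X11.00 Y-1.50 E0.4334
G1 X11.00 Y2.51 E0.4837
G1 X10.62 Y4.40 E0.5078
G1 X8.13 Y8.13 E0.5641
G1 X4.40 Y10.62 E0.6203
G1 X0.00 Y11.50 E0.6766
G1 X-4.40 Y10.62 E0.7329
G1 X-8.13 Y8.13 E0.7891
G1 X-10.62 Y4.40 E0.8453
G1 X-11.50 Y0.00 E0.9016

At z = 0.7 mm: the cylinder: section is a regular 16-gon, circumradius r=11.5; the cube at (11, -1.5) is present — its section is the full 12.5×10 rectangle; Taking the first minus the rest: starting from the r=11.5 cylinder, the 12.5×10 cube at (11, -1.5) partially overlaps it — only the 1.15 mm² overlap (of its 125.00 mm²) is removed, clipping the outline — 1 connected region. The outline is a single polygon with 18 vertices. Extrusion per mm of travel: 0.8 × 0.1 / (π × 1.425²) = 0.012540. Accumulating E over each segment gives final E = 0.9016.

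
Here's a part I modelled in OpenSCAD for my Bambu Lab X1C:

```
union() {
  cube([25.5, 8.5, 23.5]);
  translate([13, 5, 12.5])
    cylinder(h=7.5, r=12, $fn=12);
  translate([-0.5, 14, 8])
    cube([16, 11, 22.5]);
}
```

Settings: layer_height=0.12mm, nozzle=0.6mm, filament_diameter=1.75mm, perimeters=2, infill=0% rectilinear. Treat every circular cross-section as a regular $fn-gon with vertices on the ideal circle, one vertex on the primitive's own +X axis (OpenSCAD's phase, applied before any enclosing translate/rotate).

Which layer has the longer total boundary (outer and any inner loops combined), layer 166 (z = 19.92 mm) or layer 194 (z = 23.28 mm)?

Layer 166 (z = 19.92): the cube (footprint 25.5×8.5) is included at this height (perimeter 68.00 mm); the cylinder at (13, 5): section is a regular 12-gon, circumradius r=12 (perimeter = 2·12·12.000·sin(180°/12) = 74.54 mm); the cube at (-0.5, 14) is present — its section is the full 16×11 rectangle (perimeter 54.00 mm); Combining (union): the regions partially overlap (shared area 214.83 mm²), so the edge portions inside another operand are dropped and the merged outline is re-measured after clipping — boundary = 112.50 mm. So its perimeter = 112.50 mm. Layer 194 (z = 23.28): the cube is present — its section is the full 25.5×8.5 rectangle (perimeter 68.00 mm); the cylinder at (13, 5) does not reach this height (z outside [12.5, 20]); the 16×11 cube at (-0.5, 14) contributes its full rectangle (perimeter 54.00 mm); Taking the union: the 2 present regions are separate (no shared area or edge), so areas and boundary lengths simply add and each stays a separate island — boundary = 122.00 mm. So its perimeter = 122.00 mm. Layer 194 is larger (122.00 vs 112.50 mm).

layer 194 (z = 23.28 mm)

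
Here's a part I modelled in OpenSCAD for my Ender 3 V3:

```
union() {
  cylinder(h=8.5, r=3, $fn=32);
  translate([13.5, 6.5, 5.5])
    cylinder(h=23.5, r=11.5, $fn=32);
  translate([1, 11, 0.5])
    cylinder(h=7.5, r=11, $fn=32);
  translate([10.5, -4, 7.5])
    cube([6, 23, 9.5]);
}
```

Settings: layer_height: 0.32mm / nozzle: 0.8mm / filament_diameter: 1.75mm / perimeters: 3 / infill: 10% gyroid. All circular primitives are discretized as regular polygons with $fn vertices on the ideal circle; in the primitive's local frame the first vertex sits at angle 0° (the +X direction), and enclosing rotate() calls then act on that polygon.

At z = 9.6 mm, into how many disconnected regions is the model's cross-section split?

At z = 9.6 mm: the cylinder is not intersected at this z (z outside [0, 8.5]); the cylinder at (13.5, 6.5): section is a regular 32-gon, circumradius r=11.5; the cylinder at (1, 11) is absent (z outside [0.5, 8]); the 6×23 cube at (10.5, -4) contributes its full rectangle; Merging all regions: the regions partially overlap (shared area 131.00 mm²), so overlapping operands fuse into one piece — 1 connected region. The result has 1 disconnected region.

1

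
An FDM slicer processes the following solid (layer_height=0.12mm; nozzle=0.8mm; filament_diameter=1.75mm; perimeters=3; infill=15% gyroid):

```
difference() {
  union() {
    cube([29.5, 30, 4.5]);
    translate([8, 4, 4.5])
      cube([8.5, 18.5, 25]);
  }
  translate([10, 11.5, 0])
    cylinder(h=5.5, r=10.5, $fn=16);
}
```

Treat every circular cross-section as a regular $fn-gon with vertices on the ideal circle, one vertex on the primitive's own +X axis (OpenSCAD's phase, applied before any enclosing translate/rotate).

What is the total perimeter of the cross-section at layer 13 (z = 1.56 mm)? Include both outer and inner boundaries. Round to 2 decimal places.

At z = 1.56 mm: the cube is present — its section is the full 29.5×30 rectangle (perimeter 119.00 mm); the cube at (8, 4) is not intersected at this z (z outside [4.5, 29.5]); Taking the union: only the 29.5×30 cube is present, so the union is just that shape — boundary = 119.00 mm; the r=10.5 cylinder at (10, 11.5) gives a regular 16-gon of circumradius 10.5 (constant along its height) (perimeter = 2·16·10.500·sin(180°/16) = 65.55 mm); Taking the first minus the rest: starting from the result so far, the r=10.5 cylinder at (10, 11.5) partially overlaps it — only the 336.27 mm² overlap (of its 337.53 mm²) is removed, clipping the outline — boundary = 174.40 mm. Overall, the cross-section is a single solid region. Total boundary length (outer) = 174.40 mm.

174.40 mm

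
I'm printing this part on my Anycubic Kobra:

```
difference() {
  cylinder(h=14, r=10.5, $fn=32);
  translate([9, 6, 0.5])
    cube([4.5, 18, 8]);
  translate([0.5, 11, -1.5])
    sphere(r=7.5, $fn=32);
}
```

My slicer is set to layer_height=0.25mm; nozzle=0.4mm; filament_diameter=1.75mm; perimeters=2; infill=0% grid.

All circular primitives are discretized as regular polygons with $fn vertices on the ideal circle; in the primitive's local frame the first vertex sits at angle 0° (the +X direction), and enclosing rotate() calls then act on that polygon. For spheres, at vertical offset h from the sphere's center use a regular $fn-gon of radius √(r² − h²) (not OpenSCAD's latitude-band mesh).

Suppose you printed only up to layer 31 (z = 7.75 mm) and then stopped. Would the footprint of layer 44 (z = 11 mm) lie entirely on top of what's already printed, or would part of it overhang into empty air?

entirely on top

Compare the two slices. At z = 7.75: the r=10.5 cylinder contributes a regular 32-gon of circumradius 10.5 (area = (32/2)·10.500²·sin(360°/32) = 344.14 mm²); the cube at (9, 6) (footprint 4.5×18) is included at this height (area 81.00 mm²); the sphere at (0.5, 11) is absent (|z−center|=9.250 > r=7.5); Subtracting the remaining from the first: starting from the r=10.5 cylinder (344.14 mm²), the 4.5×18 cube at (9, 6) misses the remaining region (no effect) — area = 344.14 mm². At z = 11: the r=10.5 cylinder contributes a regular 32-gon of circumradius 10.5 (area = (32/2)·10.500²·sin(360°/32) = 344.14 mm²); the cube at (9, 6) does not reach this height (z outside [0.5, 8.5]); the sphere at (0.5, 11) is absent (|z−center|=12.500 > r=7.5); Taking the first minus the rest: none of the subtracted shapes is present at this height, so the r=10.5 cylinder is unchanged — area = 344.14 mm². Checking containment: the cross-section at z = 11 is a subset of the cross-section at z = 7.75.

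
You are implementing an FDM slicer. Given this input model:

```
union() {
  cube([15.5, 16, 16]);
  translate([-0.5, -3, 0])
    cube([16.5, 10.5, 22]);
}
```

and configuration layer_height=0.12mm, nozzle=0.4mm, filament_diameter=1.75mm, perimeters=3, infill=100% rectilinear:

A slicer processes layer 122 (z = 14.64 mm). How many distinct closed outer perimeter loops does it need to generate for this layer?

At z = 14.64 mm: the cube (footprint 15.5×16) is included at this height; the 16.5×10.5 cube at (-0.5, -3) contributes its full rectangle; Taking the union: the regions partially overlap (shared area 116.25 mm²), so overlapping operands fuse into one piece — 1 connected region. The result has 1 disconnected region.

1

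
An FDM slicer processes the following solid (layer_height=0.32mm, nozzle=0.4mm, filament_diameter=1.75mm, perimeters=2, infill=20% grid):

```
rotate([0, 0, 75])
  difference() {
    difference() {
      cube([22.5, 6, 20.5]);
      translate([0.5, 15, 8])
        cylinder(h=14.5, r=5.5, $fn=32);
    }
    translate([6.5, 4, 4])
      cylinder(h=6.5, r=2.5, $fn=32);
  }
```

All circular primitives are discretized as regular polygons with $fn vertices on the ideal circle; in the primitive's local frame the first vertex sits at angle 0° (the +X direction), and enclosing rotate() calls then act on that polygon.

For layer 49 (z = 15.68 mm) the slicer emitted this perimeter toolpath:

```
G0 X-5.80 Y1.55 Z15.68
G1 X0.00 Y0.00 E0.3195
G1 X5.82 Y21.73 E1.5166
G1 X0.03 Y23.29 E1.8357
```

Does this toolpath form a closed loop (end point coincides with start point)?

Start point (G0): (-5.80, 1.55). End point (last G1): the path does not return to the start — open.

no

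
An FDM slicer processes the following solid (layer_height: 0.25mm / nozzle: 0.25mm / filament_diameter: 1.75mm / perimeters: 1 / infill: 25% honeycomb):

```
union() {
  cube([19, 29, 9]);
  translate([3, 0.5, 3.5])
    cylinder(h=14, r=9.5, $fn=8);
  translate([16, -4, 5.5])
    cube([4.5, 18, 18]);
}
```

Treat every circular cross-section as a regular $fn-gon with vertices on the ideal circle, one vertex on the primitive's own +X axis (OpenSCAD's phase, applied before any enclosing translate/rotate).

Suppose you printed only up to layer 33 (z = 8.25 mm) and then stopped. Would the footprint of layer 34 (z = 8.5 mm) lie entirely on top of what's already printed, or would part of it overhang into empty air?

entirely on top

Compare the two slices. At z = 8.25: the 19×29 cube contributes its full rectangle (area 551.00 mm²); the r=9.5 cylinder at (3, 0.5) contributes a regular 8-gon of circumradius 9.5 (area = (8/2)·9.500²·sin(360°/8) = 255.27 mm²); the cube at (16, -4) is present — its section is the full 4.5×18 rectangle (area 81.00 mm²); Combining (union): the regions partially overlap — summed areas 887.27 mm² minus the doubly-counted overlap 138.65 mm² gives 748.61 mm² — area = 748.61 mm². At z = 8.5: the 19×29 cube contributes its full rectangle (area 551.00 mm²); the r=9.5 cylinder at (3, 0.5) contributes a regular 8-gon of circumradius 9.5 (area = (8/2)·9.500²·sin(360°/8) = 255.27 mm²); the 4.5×18 cube at (16, -4) contributes its full rectangle (area 81.00 mm²); Combining (union): the regions partially overlap — summed areas 887.27 mm² minus the doubly-counted overlap 138.65 mm² gives 748.61 mm² — area = 748.61 mm². Checking containment: the cross-section at z = 8.5 is a subset of the cross-section at z = 8.25.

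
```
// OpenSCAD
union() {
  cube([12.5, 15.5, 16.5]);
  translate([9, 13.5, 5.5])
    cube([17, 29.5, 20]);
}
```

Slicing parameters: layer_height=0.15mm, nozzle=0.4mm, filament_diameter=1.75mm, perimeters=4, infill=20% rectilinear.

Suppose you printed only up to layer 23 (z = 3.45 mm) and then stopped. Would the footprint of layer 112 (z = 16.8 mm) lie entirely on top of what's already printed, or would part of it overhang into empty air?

part overhangs

Compare the two slices. At z = 3.45: the cube is present — its section is the full 12.5×15.5 rectangle (area 193.75 mm²); the cube at (9, 13.5) is not intersected at this z (z outside [5.5, 25.5]); Combining (union): only the 12.5×15.5 cube is present, so the union is just that shape — area = 193.75 mm². At z = 16.8: the cube is absent (z outside [0, 16.5]); the cube at (9, 13.5) is present — its section is the full 17×29.5 rectangle (area 501.50 mm²); Taking the union: only the 17×29.5 cube at (9, 13.5) is present, so the union is just that shape — area = 501.50 mm². Checking containment: at z = 16.8 the cross-section extends beyond the z = 3.45 cross-section by about 494.50 mm².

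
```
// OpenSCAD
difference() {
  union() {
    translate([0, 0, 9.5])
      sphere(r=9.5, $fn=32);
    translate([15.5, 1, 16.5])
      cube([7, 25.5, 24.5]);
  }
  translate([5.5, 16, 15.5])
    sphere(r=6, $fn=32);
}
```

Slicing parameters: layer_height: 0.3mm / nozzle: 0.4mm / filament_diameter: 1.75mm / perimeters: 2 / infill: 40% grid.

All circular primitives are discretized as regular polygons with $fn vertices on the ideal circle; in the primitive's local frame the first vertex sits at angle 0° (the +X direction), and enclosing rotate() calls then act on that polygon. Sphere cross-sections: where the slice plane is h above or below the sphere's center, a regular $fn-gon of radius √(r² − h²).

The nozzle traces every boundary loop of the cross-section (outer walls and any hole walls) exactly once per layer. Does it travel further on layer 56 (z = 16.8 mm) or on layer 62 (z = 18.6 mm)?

layer 56 (z = 16.8 mm)

Layer 56 (z = 16.8): the r=9.5 sphere contributes a regular 32-gon of circumradius √(9.5²−7.3²) = 6.079 (perimeter = 2·32·6.079·sin(180°/32) = 38.14 mm); the 7×25.5 cube at (15.5, 1) contributes its full rectangle (perimeter 65.00 mm); Merging all regions: the 2 present regions are separate (no shared area or edge), so areas and boundary lengths simply add and each stays a separate island — boundary = 103.14 mm; the sphere at (5.5, 16): section is a regular 32-gon, circumradius = √(r²−h²) = √(6²−1.3²) = 5.857 (perimeter = 2·32·5.857·sin(180°/32) = 36.74 mm); Taking the first minus the rest: starting from that combined region, the r=6 sphere at (5.5, 16) misses the remaining region (no effect) — boundary = 103.14 mm. So its perimeter = 103.14 mm. Layer 62 (z = 18.6): the sphere: section is a regular 32-gon, circumradius = √(r²−h²) = √(9.5²−9.1²) = 2.728 (perimeter = 2·32·2.728·sin(180°/32) = 17.11 mm); the cube at (15.5, 1) (footprint 7×25.5) is included at this height (perimeter 65.00 mm); Combining (union): the 2 present regions are separate (no shared area or edge), so areas and boundary lengths simply add and each stays a separate island — boundary = 82.11 mm; the r=6 sphere at (5.5, 16) slices to a regular 32-gon of circumradius 5.137 (√(r²−h²) with h=3.1 from center) (perimeter = 2·32·5.137·sin(180°/32) = 32.23 mm); Subtracting the remaining from the first: starting from that combined region, the r=6 sphere at (5.5, 16) misses the remaining region (no effect) — boundary = 82.11 mm. So its perimeter = 82.11 mm. Layer 56 is larger (103.14 vs 82.11 mm).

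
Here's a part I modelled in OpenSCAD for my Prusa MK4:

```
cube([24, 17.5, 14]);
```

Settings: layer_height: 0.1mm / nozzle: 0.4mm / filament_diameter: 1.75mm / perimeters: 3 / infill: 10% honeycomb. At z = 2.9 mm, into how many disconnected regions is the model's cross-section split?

1

At z = 2.9 mm: the cube (footprint 24×17.5) is included at this height. The result has 1 disconnected region.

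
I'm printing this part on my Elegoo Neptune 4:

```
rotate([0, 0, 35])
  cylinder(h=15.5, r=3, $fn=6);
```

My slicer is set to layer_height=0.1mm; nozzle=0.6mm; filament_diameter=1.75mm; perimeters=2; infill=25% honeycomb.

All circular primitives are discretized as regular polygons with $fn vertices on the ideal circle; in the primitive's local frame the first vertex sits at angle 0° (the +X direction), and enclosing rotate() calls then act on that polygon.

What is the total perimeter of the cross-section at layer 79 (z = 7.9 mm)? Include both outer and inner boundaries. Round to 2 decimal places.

At z = 7.9 mm: the cylinder: section is a regular 6-gon, circumradius r=3 (perimeter = 2·6·3.000·sin(180°/6) = 18.00 mm); (rotated 35° about Z; rotation is an isometry so areas/perimeters/island counts are preserved). Overall, the cross-section is a single solid region. Total boundary length (outer) = 18.00 mm.

18.00 mm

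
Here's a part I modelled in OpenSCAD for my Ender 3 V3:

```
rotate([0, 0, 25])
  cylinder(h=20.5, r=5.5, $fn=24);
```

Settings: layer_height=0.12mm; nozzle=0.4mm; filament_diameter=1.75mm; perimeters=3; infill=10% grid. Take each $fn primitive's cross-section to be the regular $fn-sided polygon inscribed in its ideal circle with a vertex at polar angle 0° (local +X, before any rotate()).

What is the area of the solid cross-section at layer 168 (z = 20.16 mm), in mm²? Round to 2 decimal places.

At z = 20.16 mm: the r=5.5 cylinder gives a regular 24-gon of circumradius 5.5 (constant along its height) (area = (24/2)·5.500²·sin(360°/24) = 93.95 mm²); (rotated 25° about Z; rotation is an isometry so areas/perimeters/island counts are preserved). Overall, the cross-section is a single solid region. Net area = 93.95 mm².

93.95 mm²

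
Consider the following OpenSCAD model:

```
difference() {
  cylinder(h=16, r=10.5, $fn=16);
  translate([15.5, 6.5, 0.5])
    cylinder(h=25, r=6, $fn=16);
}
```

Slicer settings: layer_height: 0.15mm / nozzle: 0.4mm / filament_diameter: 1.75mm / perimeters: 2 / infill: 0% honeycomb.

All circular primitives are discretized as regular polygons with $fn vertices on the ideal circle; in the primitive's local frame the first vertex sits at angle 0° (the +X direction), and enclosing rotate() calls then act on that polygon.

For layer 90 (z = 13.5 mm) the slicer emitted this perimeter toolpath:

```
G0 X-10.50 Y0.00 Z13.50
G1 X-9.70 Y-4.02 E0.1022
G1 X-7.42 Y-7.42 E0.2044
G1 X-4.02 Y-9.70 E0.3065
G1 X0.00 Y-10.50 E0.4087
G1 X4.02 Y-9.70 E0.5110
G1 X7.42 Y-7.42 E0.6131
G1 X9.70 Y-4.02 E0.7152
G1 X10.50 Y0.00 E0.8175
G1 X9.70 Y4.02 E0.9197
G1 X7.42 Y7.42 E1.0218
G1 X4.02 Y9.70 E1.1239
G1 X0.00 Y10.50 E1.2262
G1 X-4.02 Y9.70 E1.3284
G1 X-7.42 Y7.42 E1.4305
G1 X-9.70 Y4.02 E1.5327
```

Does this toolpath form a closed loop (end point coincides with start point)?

Start point (G0): (-10.50, 0.00). End point (last G1): the path does not return to the start — open.

no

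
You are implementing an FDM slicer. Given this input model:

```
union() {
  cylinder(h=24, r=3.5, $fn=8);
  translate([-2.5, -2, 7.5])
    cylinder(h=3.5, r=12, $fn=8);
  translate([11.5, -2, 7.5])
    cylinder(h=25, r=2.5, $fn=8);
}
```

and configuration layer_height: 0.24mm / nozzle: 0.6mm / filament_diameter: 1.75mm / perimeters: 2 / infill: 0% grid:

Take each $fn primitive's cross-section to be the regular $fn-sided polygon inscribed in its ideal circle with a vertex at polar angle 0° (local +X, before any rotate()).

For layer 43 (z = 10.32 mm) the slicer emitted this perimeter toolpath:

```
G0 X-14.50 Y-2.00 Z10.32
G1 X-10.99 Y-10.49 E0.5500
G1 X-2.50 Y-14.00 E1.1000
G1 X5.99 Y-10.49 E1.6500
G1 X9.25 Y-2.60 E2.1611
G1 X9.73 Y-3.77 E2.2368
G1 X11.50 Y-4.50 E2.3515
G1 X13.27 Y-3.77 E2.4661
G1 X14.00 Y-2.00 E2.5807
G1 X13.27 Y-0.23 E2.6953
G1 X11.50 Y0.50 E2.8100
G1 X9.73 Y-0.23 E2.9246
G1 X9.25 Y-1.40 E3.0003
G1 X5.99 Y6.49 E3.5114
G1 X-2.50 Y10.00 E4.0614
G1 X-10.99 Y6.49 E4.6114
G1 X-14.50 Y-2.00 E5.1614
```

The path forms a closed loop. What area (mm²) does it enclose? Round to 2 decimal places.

424.90 mm²

Apply the shoelace formula to the sequence of (X, Y) vertices; enclosed area = 424.90 mm².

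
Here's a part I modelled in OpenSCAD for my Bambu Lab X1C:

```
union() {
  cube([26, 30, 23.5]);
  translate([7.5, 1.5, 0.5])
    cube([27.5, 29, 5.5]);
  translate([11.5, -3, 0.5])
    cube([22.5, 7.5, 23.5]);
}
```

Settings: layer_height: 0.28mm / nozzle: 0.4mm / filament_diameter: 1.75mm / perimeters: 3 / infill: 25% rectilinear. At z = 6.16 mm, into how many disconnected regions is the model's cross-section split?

At z = 6.16 mm: the cube is present — its section is the full 26×30 rectangle; the cube at (7.5, 1.5) is absent (z outside [0.5, 6]); the cube at (11.5, -3) is present — its section is the full 22.5×7.5 rectangle; Taking the union: the regions partially overlap (shared area 65.25 mm²), so overlapping operands fuse into one piece — 1 connected region. The result has 1 disconnected region.

1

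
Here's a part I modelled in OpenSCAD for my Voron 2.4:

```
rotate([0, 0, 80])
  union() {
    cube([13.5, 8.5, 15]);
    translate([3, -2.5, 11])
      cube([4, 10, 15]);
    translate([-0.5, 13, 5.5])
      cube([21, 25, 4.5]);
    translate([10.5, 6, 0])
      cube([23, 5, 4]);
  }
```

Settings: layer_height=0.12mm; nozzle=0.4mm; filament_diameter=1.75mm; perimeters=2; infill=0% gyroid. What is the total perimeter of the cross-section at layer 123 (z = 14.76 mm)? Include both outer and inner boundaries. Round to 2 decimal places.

49.00 mm

At z = 14.76 mm: the cube is present — its section is the full 13.5×8.5 rectangle (perimeter 44.00 mm); the 4×10 cube at (3, -2.5) contributes its full rectangle (perimeter 28.00 mm); the cube at (-0.5, 13) is not intersected at this z (z outside [5.5, 10]); the cube at (10.5, 6) is not intersected at this z (z outside [0, 4]); Taking the union: the regions partially overlap (shared area 30.00 mm²), so the edge portions inside another operand are dropped and the merged outline is re-measured after clipping — boundary = 49.00 mm; (rotated 80° about Z; rotation is an isometry so areas/perimeters/island counts are preserved). Overall, the cross-section is a single solid region. Total boundary length (outer) = 49.00 mm.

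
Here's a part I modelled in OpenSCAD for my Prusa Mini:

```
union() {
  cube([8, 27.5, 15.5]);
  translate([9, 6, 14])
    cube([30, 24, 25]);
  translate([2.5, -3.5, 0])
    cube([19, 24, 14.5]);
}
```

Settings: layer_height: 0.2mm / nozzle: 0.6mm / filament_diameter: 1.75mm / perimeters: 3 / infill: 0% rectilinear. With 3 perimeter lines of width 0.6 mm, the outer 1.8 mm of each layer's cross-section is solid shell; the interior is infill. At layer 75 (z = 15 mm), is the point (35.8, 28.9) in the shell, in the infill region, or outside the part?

shell

At z = 15 mm: the 8×27.5 cube contributes its full rectangle; the cube at (9, 6) is present — its section is the full 30×24 rectangle; the cube at (2.5, -3.5) is absent (z outside [0, 14.5]); Merging all regions: the 2 present regions are separate (no shared area or edge), so areas and boundary lengths simply add and each stays a separate island — 2 connected regions. Overall, the cross-section has 2 separate islands. The nearest boundary edge runs (9.00, 30.00)→(39.00, 30.00); distance from the point to it = 1.10 mm. (Shell/infill is judged within the island containing the point — the largest one.) The point is inside the cross-section, 1.10 mm from the nearest boundary — within the 1.8 mm shell band (3 × 0.6).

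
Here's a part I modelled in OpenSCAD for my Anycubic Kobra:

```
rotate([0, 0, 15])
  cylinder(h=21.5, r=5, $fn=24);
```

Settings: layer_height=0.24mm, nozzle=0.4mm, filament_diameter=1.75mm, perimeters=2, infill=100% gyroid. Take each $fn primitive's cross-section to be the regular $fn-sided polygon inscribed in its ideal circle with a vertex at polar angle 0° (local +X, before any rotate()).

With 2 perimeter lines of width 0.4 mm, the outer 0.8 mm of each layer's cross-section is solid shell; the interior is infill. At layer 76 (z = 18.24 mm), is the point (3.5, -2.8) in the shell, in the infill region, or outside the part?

shell

At z = 18.24 mm: the cylinder: section is a regular 24-gon, circumradius r=5; (rotated 15° about Z; rotation is an isometry so areas/perimeters/island counts are preserved). Overall, the cross-section is a single solid region. Undo the 15° rotation: the query point maps to (2.656, -3.610) in the un-rotated model frame. The nearest boundary edge runs (2.50, -4.33)→(3.54, -3.54); distance from the point to it = 0.48 mm. The point is inside the cross-section, 0.48 mm from the nearest boundary — within the 0.8 mm shell band (2 × 0.4).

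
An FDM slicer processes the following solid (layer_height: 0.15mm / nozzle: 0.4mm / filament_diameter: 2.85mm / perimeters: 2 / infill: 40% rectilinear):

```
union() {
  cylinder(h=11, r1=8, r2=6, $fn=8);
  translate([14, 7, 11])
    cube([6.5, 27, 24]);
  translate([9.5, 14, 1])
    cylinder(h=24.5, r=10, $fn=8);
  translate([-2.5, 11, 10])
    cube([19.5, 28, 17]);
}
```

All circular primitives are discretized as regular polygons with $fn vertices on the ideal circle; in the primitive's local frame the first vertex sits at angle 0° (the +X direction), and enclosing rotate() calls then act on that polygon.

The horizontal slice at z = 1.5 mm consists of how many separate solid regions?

2

At z = 1.5 mm: the cone (r1=8→r2=6) has section circumradius 7.727 here — a regular 8-gon; the cube at (14, 7) is absent (z outside [11, 35]); the r=10 cylinder at (9.5, 14) contributes a regular 8-gon of circumradius 10; the cube at (-2.5, 11) is absent (z outside [10, 27]); Merging all regions: the 2 present regions are separate (no shared area or edge), so areas and boundary lengths simply add and each stays a separate island — 2 connected regions. The result has 2 disconnected regions.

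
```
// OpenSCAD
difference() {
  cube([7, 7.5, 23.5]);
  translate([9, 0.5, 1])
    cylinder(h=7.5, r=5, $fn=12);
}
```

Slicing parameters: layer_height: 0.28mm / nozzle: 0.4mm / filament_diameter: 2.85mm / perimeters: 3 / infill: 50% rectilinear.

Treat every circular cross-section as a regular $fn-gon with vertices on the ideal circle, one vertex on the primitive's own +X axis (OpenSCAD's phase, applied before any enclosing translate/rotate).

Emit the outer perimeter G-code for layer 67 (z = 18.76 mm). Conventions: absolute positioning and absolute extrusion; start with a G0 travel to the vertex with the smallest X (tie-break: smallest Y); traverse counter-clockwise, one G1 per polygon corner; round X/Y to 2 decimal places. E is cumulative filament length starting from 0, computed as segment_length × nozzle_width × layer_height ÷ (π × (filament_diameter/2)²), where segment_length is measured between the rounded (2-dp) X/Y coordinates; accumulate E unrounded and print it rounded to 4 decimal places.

At z = 18.76 mm: the cube (footprint 7×7.5) is included at this height; the cylinder at (9, 0.5) is not intersected at this z (z outside [1, 8.5]); Taking the first minus the rest: none of the subtracted shapes is present at this height, so the 7×7.5 cube is unchanged — 1 connected region. The outline is a single polygon with 4 vertices. Extrusion per mm of travel: 0.4 × 0.28 / (π × 1.425²) = 0.017557. Accumulating E over each segment gives final E = 0.5091.

G0 X0.00 Y0.00 Z18.76
G1 X7.00 Y0.00 E0.1229
G1 X7.00 Y7.50 E0.2546
G1 X0.00 Y7.50 E0.3775
G1 X0.00 Y0.00 E0.5091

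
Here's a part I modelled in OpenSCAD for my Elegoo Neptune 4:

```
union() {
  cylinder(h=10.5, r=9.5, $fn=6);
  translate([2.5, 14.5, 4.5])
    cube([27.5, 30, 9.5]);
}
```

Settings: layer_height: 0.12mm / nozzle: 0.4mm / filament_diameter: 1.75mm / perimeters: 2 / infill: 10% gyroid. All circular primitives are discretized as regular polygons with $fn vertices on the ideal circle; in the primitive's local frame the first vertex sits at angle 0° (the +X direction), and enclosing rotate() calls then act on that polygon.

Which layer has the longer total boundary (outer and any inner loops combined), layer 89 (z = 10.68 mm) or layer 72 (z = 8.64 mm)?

Layer 89 (z = 10.68): the cylinder is absent (z outside [0, 10.5]); the cube at (2.5, 14.5) is present — its section is the full 27.5×30 rectangle (perimeter 115.00 mm); Merging all regions: only the 27.5×30 cube at (2.5, 14.5) is present, so the union is just that shape — boundary = 115.00 mm. So its perimeter = 115.00 mm. Layer 72 (z = 8.64): the cylinder: section is a regular 6-gon, circumradius r=9.5 (perimeter = 2·6·9.500·sin(180°/6) = 57.00 mm); the cube at (2.5, 14.5) is present — its section is the full 27.5×30 rectangle (perimeter 115.00 mm); Taking the union: the 2 present regions are separate (no shared area or edge), so areas and boundary lengths simply add and each stays a separate island — boundary = 172.00 mm. So its perimeter = 172.00 mm. Layer 72 is larger (172.00 vs 115.00 mm).

layer 72 (z = 8.64 mm)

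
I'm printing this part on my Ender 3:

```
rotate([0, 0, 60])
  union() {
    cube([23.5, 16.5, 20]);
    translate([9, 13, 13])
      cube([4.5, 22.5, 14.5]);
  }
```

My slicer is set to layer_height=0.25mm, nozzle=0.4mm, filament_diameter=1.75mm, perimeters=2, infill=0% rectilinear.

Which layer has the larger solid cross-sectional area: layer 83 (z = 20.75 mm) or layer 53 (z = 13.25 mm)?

layer 53 (z = 13.25 mm)

Layer 83 (z = 20.75): the cube is absent (z outside [0, 20]); the cube at (9, 13) is present — its section is the full 4.5×22.5 rectangle (area 101.25 mm²); Taking the union: only the 4.5×22.5 cube at (9, 13) is present, so the union is just that shape — area = 101.25 mm²; (whole slice rotated 60° about Z — lengths, areas and connectivity unchanged). So its area = 101.25 mm². Layer 53 (z = 13.25): the cube is present — its section is the full 23.5×16.5 rectangle (area 387.75 mm²); the cube at (9, 13) is present — its section is the full 4.5×22.5 rectangle (area 101.25 mm²); Taking the union: the regions partially overlap — summed areas 489.00 mm² minus the doubly-counted overlap 15.75 mm² gives 473.25 mm² — area = 473.25 mm²; (whole slice rotated 60° about Z — lengths, areas and connectivity unchanged). So its area = 473.25 mm². Layer 53 is larger (473.25 vs 101.25 mm²).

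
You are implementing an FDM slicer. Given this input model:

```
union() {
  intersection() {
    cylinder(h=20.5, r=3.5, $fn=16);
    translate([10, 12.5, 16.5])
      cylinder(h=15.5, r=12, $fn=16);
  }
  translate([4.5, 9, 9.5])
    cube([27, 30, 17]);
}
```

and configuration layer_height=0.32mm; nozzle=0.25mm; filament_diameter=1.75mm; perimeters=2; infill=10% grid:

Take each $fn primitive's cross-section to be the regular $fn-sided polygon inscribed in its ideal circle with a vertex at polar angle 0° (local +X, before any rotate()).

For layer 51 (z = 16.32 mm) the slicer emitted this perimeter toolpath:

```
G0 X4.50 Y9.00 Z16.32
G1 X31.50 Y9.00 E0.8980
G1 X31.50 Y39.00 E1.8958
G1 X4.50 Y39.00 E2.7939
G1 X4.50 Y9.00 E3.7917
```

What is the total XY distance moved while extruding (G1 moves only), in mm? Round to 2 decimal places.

114.00 mm

Sum the Euclidean lengths of each G1 segment: total = 114.00 mm.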